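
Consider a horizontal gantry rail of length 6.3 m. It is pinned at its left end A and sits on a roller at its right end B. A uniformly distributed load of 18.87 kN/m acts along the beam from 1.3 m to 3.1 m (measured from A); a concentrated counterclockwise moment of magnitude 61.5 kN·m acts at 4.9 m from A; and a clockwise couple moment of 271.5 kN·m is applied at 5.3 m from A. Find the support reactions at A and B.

Resultant of the distributed load: 18.87 × 1.8 = 33.966 kN at 2.2 m from A.
Taking moments about A: B_y·6.3 − (18.87·1.8)·2.2 + 61.5 − 271.5 = 0 → B_y = 284.7252/6.3 = 45.1945 ≈ 45.19 kN.
ΣF_y = 0: A_y + 45.1945 − 18.87·1.8 = 0 → A_y = -11.23 kN.
ΣF_x = 0: no horizontal applied forces, so A_x = 0.

A_x = 0, A_y = -11.23 kN, B_y = 45.19 kN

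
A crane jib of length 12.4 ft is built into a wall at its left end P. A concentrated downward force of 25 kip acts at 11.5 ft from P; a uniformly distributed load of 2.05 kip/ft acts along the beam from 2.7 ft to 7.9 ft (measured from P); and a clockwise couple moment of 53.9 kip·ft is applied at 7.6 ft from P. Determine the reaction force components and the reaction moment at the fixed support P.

Resultant of the distributed load: 2.05 × 5.2 = 10.66 kip at 5.3 ft from P.
ΣF_x = 0: P_x = 0.
ΣF_y = 0: P_y − 25 − 2.05·5.2 = 0 → P_y = 35.66 kip.
ΣM about P: M_P − 25·11.5 − (2.05·5.2)·5.3 − 53.9 = 0 → M_P = 397.9 kip·ft.

P_x = 0, P_y = 35.66 kip, M_P = 397.9 kip·ft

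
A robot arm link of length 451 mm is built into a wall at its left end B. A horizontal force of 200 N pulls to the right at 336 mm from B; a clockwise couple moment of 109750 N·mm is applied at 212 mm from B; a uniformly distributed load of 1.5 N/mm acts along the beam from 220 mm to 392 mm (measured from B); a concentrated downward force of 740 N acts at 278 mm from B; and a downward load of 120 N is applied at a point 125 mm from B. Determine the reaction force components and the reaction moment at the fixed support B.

B_x = -200.0 N, B_y = 1118 N, M_B = 409400 N·mm

Resultant of the distributed load: 1.5 × 172 = 258 N at 306 mm from B.
ΣF_x = 0: B_x + 200 = 0 → B_x = -200.0 N.
ΣF_y = 0: B_y − 1.5·172 − 740 − 120 = 0 → B_y = 1118 N.
ΣM about B: M_B − 109750 − (1.5·172)·306 − 740·278 − 120·125 = 0 → M_B = 409400 N·mm.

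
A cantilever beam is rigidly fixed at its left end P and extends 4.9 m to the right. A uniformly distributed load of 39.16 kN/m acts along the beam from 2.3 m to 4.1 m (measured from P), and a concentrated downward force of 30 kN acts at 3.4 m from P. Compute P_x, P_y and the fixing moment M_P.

Resultant of the distributed load: 39.16 × 1.8 = 70.488 kN at 3.2 m from P.
ΣF_x = 0: P_x = 0.
ΣF_y = 0: P_y − 39.16·1.8 − 30 = 0 → P_y = 100.5 kN.
ΣM about P: M_P − (39.16·1.8)·3.2 − 30·3.4 = 0 → M_P = 327.6 kN·m.

P_x = 0, P_y = 100.5 kN, M_P = 327.6 kN·m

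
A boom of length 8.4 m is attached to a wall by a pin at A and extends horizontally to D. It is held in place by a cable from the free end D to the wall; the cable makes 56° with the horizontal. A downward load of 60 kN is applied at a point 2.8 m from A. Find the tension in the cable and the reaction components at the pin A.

ΣM about A: T·sin56°·8.4 − 60·2.8 = 0 → T = 168/(8.4·0.829038) = 24.1243 ≈ 24.12 kN.
ΣF_x = 0: A_x − T·cos56° = 0 → A_x = 24.1243 × 0.559193 = 13.49 kN.
ΣF_y = 0: A_y + T·sin56° − 60 = 0 → A_y = 60 − 24.1243 × 0.829038 = 40.00 kN.

T = 24.12 kN, A_x = 13.49 kN, A_y = 40.00 kN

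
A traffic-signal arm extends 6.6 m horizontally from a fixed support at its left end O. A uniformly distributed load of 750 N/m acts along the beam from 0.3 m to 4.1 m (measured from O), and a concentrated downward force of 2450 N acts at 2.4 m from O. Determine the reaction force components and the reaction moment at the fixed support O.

O_x = 0, O_y = 5300 N, M_O = 12150 N·m

Resultant of the distributed load: 750 × 3.8 = 2850 N at 2.2 m from O.
ΣF_x = 0: O_x = 0.
ΣF_y = 0: O_y − 750·3.8 − 2450 = 0 → O_y = 5300 N.
ΣM about O: M_O − (750·3.8)·2.2 − 2450·2.4 = 0 → M_O = 12150 N·m.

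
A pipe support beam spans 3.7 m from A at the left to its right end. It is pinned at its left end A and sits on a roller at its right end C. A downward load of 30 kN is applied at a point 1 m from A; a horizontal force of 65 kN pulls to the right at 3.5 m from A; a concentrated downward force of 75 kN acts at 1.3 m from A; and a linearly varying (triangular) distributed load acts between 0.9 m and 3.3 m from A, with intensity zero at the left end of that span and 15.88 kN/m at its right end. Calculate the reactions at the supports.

Resultant of the triangular load: ½ × 15.88 × 2.4 = 19.056 kN, acting at 2.5 m from A (one-third of the span from the peak).
Moments about A: C_y·3.7 − 30·1 − 75·1.3 − (½·15.88·2.4)·2.5 = 0 → C_y = 175.14/3.7 = 47.3351 ≈ 47.34 kN.
ΣF_y = 0: A_y + 47.3351 − 30 − 75 − ½·15.88·2.4 = 0 → A_y = 76.72 kN.
ΣF_x = 0: A_x + 65 = 0 → A_x = -65.00 kN.

A_x = -65.00 kN, A_y = 76.72 kN, C_y = 47.34 kN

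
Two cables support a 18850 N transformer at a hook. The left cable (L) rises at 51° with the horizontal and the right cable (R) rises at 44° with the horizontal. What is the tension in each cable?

T_L = 13610 N, T_R = 11910 N

ΣF_x = 0: −T_L·cos51° + T_R·cos44° = 0 → T_R = 0.874858·T_L.
ΣF_y = 0: T_L·sin51° + T_R·sin44° = 18850.
Substitute: T_L·(0.777146 + 0.874858·0.694658) = 18850 → T_L = 13611.4 ≈ 13610 N.
Then T_R = 0.874858 × 13611.4 = 11910 N.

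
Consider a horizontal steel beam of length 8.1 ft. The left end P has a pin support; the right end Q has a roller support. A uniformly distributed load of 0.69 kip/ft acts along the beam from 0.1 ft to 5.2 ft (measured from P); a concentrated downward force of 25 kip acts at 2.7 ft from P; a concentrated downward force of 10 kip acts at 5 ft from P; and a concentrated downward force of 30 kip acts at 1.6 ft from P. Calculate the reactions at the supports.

Resultant of the distributed load: 0.69 × 5.1 = 3.519 kip at 2.65 ft from P.
ΣM about P: Q_y·8.1 − (0.69·5.1)·2.65 − 25·2.7 − 10·5 − 30·1.6 = 0 → Q_y = 174.82535/8.1 = 21.5834 ≈ 21.58 kip.
ΣF_y = 0: P_y + 21.5834 − 0.69·5.1 − 25 − 10 − 30 = 0 → P_y = 46.94 kip.
ΣF_x = 0: no horizontal applied forces, so P_x = 0.

P_x = 0, P_y = 46.94 kip, Q_y = 21.58 kip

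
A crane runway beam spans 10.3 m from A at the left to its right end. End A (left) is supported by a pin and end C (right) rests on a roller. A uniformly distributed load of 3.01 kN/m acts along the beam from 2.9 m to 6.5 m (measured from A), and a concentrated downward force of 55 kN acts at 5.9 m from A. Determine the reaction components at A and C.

Resultant of the distributed load: 3.01 × 3.6 = 10.836 kN at 4.7 m from A.
Taking moments about A: C_y·10.3 − (3.01·3.6)·4.7 − 55·5.9 = 0 → C_y = 375.4292/10.3 = 36.4494 ≈ 36.45 kN.
ΣF_y = 0: A_y + 36.4494 − 3.01·3.6 − 55 = 0 → A_y = 29.39 kN.
ΣF_x = 0: no horizontal applied forces, so A_x = 0.

A_x = 0, A_y = 29.39 kN, C_y = 36.45 kN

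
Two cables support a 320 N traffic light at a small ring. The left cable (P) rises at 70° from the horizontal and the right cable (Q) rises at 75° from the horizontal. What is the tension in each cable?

T_P = 144.4 N, T_Q = 190.8 N

ΣF_x = 0: −T_P·cos70° + T_Q·cos75° = 0 → T_Q = 1.32146·T_P.
ΣF_y = 0: T_P·sin70° + T_Q·sin75° = 320.
Substitute: T_P·(0.939693 + 1.32146·0.965926) = 320 → T_P = 144.396 ≈ 144.4 N.
Then T_Q = 1.32146 × 144.396 = 190.8 N.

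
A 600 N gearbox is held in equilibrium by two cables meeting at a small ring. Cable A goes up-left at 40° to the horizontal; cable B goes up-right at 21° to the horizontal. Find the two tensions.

T_A = 640.4 N, T_B = 525.5 N

ΣF_x = 0: −T_A·cos40° + T_B·cos21° = 0 → T_B = 0.820545·T_A.
ΣF_y = 0: T_A·sin40° + T_B·sin21° = 600.
Substitute: T_A·(0.642788 + 0.820545·0.358368) = 600 → T_A = 640.447 ≈ 640.4 N.
Then T_B = 0.820545 × 640.447 = 525.5 N.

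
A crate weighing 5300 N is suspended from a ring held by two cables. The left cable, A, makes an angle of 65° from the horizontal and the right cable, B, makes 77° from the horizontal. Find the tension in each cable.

ΣF_x = 0: −T_A·cos65° + T_B·cos77° = 0 → T_B = 1.87871·T_A.
ΣF_y = 0: T_A·sin65° + T_B·sin77° = 5300.
Substitute: T_A·(0.906308 + 1.87871·0.97437) = 5300 → T_A = 1936.52 ≈ 1937 N.
Then T_B = 1.87871 × 1936.52 = 3638 N.

T_A = 1937 N, T_B = 3638 N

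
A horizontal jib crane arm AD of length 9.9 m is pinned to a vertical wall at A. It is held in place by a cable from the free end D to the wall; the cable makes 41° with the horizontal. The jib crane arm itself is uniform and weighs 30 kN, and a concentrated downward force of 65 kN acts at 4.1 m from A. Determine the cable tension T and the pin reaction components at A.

ΣM about A: T·sin41°·9.9 − 30·4.95 − 65·4.1 = 0 → T = 415/(9.9·0.656059) = 63.8955 ≈ 63.90 kN.
ΣF_x = 0: A_x − T·cos41° = 0 → A_x = 63.8955 × 0.75471 = 48.22 kN.
ΣF_y = 0: A_y + T·sin41° − 30 − 65 = 0 → A_y = 95 − 63.8955 × 0.656059 = 53.08 kN.

T = 63.90 kN, A_x = 48.22 kN, A_y = 53.08 kN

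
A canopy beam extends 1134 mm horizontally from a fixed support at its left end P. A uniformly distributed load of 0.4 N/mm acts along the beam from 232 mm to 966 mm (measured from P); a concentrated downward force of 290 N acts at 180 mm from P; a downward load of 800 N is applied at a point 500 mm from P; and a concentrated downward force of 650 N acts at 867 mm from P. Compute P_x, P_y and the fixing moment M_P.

Resultant of the distributed load: 0.4 × 734 = 293.6 N at 599 mm from P.
ΣF_x = 0: P_x = 0.
ΣF_y = 0: P_y − 0.4·734 − 290 − 800 − 650 = 0 → P_y = 2034 N.
ΣM about P: M_P − (0.4·734)·599 − 290·180 − 800·500 − 650·867 = 0 → M_P = 1192000 N·mm.

P_x = 0, P_y = 2034 N, M_P = 1192000 N·mm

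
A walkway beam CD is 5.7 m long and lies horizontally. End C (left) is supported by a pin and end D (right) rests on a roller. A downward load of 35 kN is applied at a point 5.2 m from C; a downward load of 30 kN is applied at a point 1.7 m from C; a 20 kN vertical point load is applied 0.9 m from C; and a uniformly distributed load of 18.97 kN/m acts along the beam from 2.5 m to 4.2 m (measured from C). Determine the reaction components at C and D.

C_x = 0, C_y = 54.26 kN, D_y = 62.99 kN

Resultant of the distributed load: 18.97 × 1.7 = 32.249 kN at 3.35 m from C.
Taking moments about C: D_y·5.7 − 35·5.2 − 30·1.7 − 20·0.9 − (18.97·1.7)·3.35 = 0 → D_y = 359.03415/5.7 = 62.9884 ≈ 62.99 kN.
ΣF_y = 0: C_y + 62.9884 − 35 − 30 − 20 − 18.97·1.7 = 0 → C_y = 54.26 kN.
ΣF_x = 0: no horizontal applied forces, so C_x = 0.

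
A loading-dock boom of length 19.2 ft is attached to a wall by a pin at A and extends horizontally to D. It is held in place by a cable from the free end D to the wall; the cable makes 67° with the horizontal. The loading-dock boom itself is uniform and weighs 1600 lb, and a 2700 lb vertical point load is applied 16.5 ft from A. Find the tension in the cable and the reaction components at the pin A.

ΣM about A: T·sin67°·19.2 − 1600·9.6 − 2700·16.5 = 0 → T = 59910/(19.2·0.920505) = 3389.78 ≈ 3390 lb.
ΣF_x = 0: A_x − T·cos67° = 0 → A_x = 3389.78 × 0.390731 = 1324 lb.
ΣF_y = 0: A_y + T·sin67° − 1600 − 2700 = 0 → A_y = 4300 − 3389.78 × 0.920505 = 1180 lb.

T = 3390 lb, A_x = 1324 lb, A_y = 1180 lb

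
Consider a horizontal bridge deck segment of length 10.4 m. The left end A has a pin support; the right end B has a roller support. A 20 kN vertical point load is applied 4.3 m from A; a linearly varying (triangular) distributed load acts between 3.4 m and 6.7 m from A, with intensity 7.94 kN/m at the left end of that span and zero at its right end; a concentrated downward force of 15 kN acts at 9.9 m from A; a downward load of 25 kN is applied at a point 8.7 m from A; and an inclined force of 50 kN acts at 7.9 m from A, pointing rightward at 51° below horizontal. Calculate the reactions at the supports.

A_x = -31.47 kN, A_y = 33.31 kN, B_y = 78.65 kN

Resultant of the triangular load: ½ × 7.94 × 3.3 = 13.101 kN, acting at 4.5 m from A (one-third of the span from the peak).
ΣM about A: B_y·10.4 − 20·4.3 − (½·7.94·3.3)·4.5 − 15·9.9 − 25·8.7 − 50·sin51°·7.9 = 0 → B_y = 817.927/10.4 = 78.6468 ≈ 78.65 kN.
ΣF_y = 0: A_y + 78.6468 − 20 − ½·7.94·3.3 − 15 − 25 − 50·sin51° = 0 → A_y = 33.31 kN.
ΣF_x = 0: A_x + 50·cos51° = 0 → A_x = -31.47 kN.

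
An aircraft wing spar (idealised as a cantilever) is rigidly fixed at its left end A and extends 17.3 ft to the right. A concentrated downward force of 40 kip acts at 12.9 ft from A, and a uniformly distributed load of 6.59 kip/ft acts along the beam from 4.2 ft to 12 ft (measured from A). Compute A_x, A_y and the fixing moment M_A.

Resultant of the distributed load: 6.59 × 7.8 = 51.402 kip at 8.1 ft from A.
ΣF_x = 0: A_x = 0.
ΣF_y = 0: A_y − 40 − 6.59·7.8 = 0 → A_y = 91.40 kip.
ΣM about A: M_A − 40·12.9 − (6.59·7.8)·8.1 = 0 → M_A = 932.4 kip·ft.

A_x = 0, A_y = 91.40 kip, M_A = 932.4 kip·ft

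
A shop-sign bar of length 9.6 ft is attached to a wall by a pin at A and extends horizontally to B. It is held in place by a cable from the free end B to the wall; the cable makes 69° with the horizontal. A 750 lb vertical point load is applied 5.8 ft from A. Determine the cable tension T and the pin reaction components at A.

ΣM about A: T·sin69°·9.6 − 750·5.8 = 0 → T = 4350/(9.6·0.93358) = 485.363 ≈ 485.4 lb.
ΣF_x = 0: A_x − T·cos69° = 0 → A_x = 485.363 × 0.358368 = 173.9 lb.
ΣF_y = 0: A_y + T·sin69° − 750 = 0 → A_y = 750 − 485.363 × 0.93358 = 296.9 lb.

T = 485.4 lb, A_x = 173.9 lb, A_y = 296.9 lb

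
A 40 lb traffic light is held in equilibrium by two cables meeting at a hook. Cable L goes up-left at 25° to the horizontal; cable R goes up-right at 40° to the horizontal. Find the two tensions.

T_L = 33.81 lb, T_R = 40.00 lb

ΣF_x = 0: −T_L·cos25° + T_R·cos40° = 0 → T_R = 1.1831·T_L.
ΣF_y = 0: T_L·sin25° + T_R·sin40° = 40.
Substitute: T_L·(0.422618 + 1.1831·0.642788) = 40 → T_L = 33.8095 ≈ 33.81 lb.
Then T_R = 1.1831 × 33.8095 = 40.00 lb.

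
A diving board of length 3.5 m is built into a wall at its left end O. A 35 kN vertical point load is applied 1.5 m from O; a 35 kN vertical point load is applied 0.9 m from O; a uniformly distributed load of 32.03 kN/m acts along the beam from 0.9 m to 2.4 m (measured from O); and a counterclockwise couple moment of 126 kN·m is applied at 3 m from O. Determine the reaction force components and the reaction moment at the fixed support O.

O_x = 0, O_y = 118.0 kN, M_O = 37.27 kN·m

Resultant of the distributed load: 32.03 × 1.5 = 48.045 kN at 1.65 m from O.
ΣF_x = 0: O_x = 0.
ΣF_y = 0: O_y − 35 − 35 − 32.03·1.5 = 0 → O_y = 118.0 kN.
ΣM about O: M_O − 35·1.5 − 35·0.9 − (32.03·1.5)·1.65 + 126 = 0 → M_O = 37.27 kN·m.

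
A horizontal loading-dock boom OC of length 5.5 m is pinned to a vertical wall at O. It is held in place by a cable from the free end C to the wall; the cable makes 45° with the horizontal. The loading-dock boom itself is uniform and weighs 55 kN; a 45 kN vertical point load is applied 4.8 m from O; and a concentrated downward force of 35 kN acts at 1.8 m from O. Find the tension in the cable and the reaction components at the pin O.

ΣM about O: T·sin45°·5.5 − 55·2.75 − 45·4.8 − 35·1.8 = 0 → T = 430.25/(5.5·0.707107) = 110.63 ≈ 110.6 kN.
ΣF_x = 0: O_x − T·cos45° = 0 → O_x = 110.63 × 0.707107 = 78.23 kN.
ΣF_y = 0: O_y + T·sin45° − 55 − 45 − 35 = 0 → O_y = 135 − 110.63 × 0.707107 = 56.77 kN.

T = 110.6 kN, O_x = 78.23 kN, O_y = 56.77 kN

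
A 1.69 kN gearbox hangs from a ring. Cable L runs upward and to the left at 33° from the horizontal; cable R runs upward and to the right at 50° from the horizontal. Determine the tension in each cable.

T_L = 1.094 kN, T_R = 1.428 kN

ΣF_x = 0: −T_L·cos33° + T_R·cos50° = 0 → T_R = 1.30474·T_L.
ΣF_y = 0: T_L·sin33° + T_R·sin50° = 1.69.
Substitute: T_L·(0.544639 + 1.30474·0.766044) = 1.69 → T_L = 1.09447 ≈ 1.094 kN.
Then T_R = 1.30474 × 1.09447 = 1.428 kN.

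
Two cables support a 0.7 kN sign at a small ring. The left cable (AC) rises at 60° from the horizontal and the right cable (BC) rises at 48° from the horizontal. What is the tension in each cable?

T_AC = 0.4925 kN, T_BC = 0.3680 kN

ΣF_x = 0: −T_AC·cos60° + T_BC·cos48° = 0 → T_BC = 0.747238·T_AC.
ΣF_y = 0: T_AC·sin60° + T_BC·sin48° = 0.7.
Substitute: T_AC·(0.866025 + 0.747238·0.743145) = 0.7 → T_AC = 0.492496 ≈ 0.4925 kN.
Then T_BC = 0.747238 × 0.492496 = 0.3680 kN.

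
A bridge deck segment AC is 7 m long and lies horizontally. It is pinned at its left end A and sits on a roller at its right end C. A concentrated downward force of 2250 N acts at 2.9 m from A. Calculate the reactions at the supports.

ΣM about A: C_y·7 − 2250·2.9 = 0 → C_y = 6525/7 = 932.143 ≈ 932.1 N.
ΣF_y = 0: A_y + 932.143 − 2250 = 0 → A_y = 1318 N.
ΣF_x = 0: no horizontal applied forces, so A_x = 0.

A_x = 0, A_y = 1318 N, C_y = 932.1 N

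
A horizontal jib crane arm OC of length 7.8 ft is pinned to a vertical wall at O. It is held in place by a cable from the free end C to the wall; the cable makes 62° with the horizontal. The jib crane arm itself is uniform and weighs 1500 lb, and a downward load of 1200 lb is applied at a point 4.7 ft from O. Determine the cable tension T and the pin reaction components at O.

T = 1668 lb, O_x = 783.2 lb, O_y = 1227 lb

ΣM about O: T·sin62°·7.8 − 1500·3.9 − 1200·4.7 = 0 → T = 11490/(7.8·0.882948) = 1668.36 ≈ 1668 lb.
ΣF_x = 0: O_x − T·cos62° = 0 → O_x = 1668.36 × 0.469472 = 783.2 lb.
ΣF_y = 0: O_y + T·sin62° − 1500 − 1200 = 0 → O_y = 2700 − 1668.36 × 0.882948 = 1227 lb.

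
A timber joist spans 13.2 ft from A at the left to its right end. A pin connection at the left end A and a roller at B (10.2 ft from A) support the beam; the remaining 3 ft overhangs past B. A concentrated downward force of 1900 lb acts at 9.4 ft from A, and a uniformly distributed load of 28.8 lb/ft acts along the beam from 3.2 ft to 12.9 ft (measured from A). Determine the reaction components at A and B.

Resultant of the distributed load: 28.8 × 9.7 = 279.36 lb at 8.05 ft from A.
Taking moments about A: B_y·10.2 − 1900·9.4 − (28.8·9.7)·8.05 = 0 → B_y = 20108.848/10.2 = 1971.46 ≈ 1971 lb.
ΣF_y = 0: A_y + 1971.46 − 1900 − 28.8·9.7 = 0 → A_y = 207.9 lb.
ΣF_x = 0: no horizontal applied forces, so A_x = 0.

A_x = 0, A_y = 207.9 lb, B_y = 1971 lb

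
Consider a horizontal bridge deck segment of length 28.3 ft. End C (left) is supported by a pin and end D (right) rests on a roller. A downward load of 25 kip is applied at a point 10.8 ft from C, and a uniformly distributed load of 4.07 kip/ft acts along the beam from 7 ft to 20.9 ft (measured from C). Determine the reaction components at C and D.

C_x = 0, C_y = 44.15 kip, D_y = 37.43 kip

Resultant of the distributed load: 4.07 × 13.9 = 56.573 kip at 13.95 ft from C.
ΣM about C: D_y·28.3 − 25·10.8 − (4.07·13.9)·13.95 = 0 → D_y = 1059.19335/28.3 = 37.4273 ≈ 37.43 kip.
ΣF_y = 0: C_y + 37.4273 − 25 − 4.07·13.9 = 0 → C_y = 44.15 kip.
ΣF_x = 0: no horizontal applied forces, so C_x = 0.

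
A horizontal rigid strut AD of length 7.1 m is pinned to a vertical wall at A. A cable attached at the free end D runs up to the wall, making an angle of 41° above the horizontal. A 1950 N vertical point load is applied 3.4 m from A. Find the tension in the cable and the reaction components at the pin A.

T = 1423 N, A_x = 1074 N, A_y = 1016 N

ΣM about A: T·sin41°·7.1 − 1950·3.4 = 0 → T = 6630/(7.1·0.656059) = 1423.35 ≈ 1423 N.
ΣF_x = 0: A_x − T·cos41° = 0 → A_x = 1423.35 × 0.75471 = 1074 N.
ΣF_y = 0: A_y + T·sin41° − 1950 = 0 → A_y = 1950 − 1423.35 × 0.656059 = 1016 N.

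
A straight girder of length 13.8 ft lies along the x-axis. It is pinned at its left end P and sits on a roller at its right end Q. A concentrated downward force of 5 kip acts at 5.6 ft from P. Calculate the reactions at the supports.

ΣM about P: Q_y·13.8 − 5·5.6 = 0 → Q_y = 28/13.8 = 2.02899 ≈ 2.029 kip.
ΣF_y = 0: P_y + 2.02899 − 5 = 0 → P_y = 2.971 kip.
ΣF_x = 0: no horizontal applied forces, so P_x = 0.

P_x = 0, P_y = 2.971 kip, Q_y = 2.029 kip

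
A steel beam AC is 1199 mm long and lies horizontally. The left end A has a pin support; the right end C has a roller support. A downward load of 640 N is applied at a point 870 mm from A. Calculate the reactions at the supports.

Taking moments about A: C_y·1199 − 640·870 = 0 → C_y = 556800/1199 = 464.387 ≈ 464.4 N.
ΣF_y = 0: A_y + 464.387 − 640 = 0 → A_y = 175.6 N.
ΣF_x = 0: no horizontal applied forces, so A_x = 0.

A_x = 0, A_y = 175.6 N, C_y = 464.4 N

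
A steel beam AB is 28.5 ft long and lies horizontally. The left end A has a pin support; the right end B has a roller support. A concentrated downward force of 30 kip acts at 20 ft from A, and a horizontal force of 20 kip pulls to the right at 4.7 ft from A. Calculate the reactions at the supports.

A_x = -20.00 kip, A_y = 8.947 kip, B_y = 21.05 kip

ΣM about A: B_y·28.5 − 30·20 = 0 → B_y = 600/28.5 = 21.0526 ≈ 21.05 kip.
ΣF_y = 0: A_y + 21.0526 − 30 = 0 → A_y = 8.947 kip.
ΣF_x = 0: A_x + 20 = 0 → A_x = -20.00 kip.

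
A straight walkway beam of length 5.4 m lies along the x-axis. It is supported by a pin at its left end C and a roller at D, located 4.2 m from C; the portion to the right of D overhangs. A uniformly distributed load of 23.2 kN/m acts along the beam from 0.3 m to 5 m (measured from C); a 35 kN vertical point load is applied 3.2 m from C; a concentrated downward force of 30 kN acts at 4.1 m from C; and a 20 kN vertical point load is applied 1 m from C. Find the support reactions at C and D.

Resultant of the distributed load: 23.2 × 4.7 = 109.04 kN at 2.65 m from C.
Taking moments about C: D_y·4.2 − (23.2·4.7)·2.65 − 35·3.2 − 30·4.1 − 20·1 = 0 → D_y = 543.956/4.2 = 129.513 ≈ 129.5 kN.
ΣF_y = 0: C_y + 129.513 − 23.2·4.7 − 35 − 30 − 20 = 0 → C_y = 64.53 kN.
ΣF_x = 0: no horizontal applied forces, so C_x = 0.

C_x = 0, C_y = 64.53 kN, D_y = 129.5 kN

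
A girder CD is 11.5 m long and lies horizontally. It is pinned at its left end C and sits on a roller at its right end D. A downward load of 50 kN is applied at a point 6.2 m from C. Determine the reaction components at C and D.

Taking moments about C: D_y·11.5 − 50·6.2 = 0 → D_y = 310/11.5 = 26.9565 ≈ 26.96 kN.
ΣF_y = 0: C_y + 26.9565 − 50 = 0 → C_y = 23.04 kN.
ΣF_x = 0: no horizontal applied forces, so C_x = 0.

C_x = 0, C_y = 23.04 kN, D_y = 26.96 kN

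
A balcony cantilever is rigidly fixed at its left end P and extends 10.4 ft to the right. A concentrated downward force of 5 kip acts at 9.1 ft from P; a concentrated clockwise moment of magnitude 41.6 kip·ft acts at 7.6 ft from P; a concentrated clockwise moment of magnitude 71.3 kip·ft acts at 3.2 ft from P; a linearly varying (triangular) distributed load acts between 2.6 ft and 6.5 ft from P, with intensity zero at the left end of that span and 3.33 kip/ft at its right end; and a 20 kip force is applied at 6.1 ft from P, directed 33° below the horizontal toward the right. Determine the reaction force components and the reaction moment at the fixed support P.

Resultant of the triangular load: ½ × 3.33 × 3.9 = 6.4935 kip, acting at 5.2 ft from P (one-third of the span from the peak).
ΣF_x = 0: P_x + 20·cos33° = 0 → P_x = -16.77 kip.
ΣF_y = 0: P_y − 5 − ½·3.33·3.9 − 20·sin33° = 0 → P_y = 22.39 kip.
ΣM about P: M_P − 5·9.1 − 41.6 − 71.3 − (½·3.33·3.9)·5.2 − 20·sin33°·6.1 = 0 → M_P = 258.6 kip·ft.

P_x = -16.77 kip, P_y = 22.39 kip, M_P = 258.6 kip·ft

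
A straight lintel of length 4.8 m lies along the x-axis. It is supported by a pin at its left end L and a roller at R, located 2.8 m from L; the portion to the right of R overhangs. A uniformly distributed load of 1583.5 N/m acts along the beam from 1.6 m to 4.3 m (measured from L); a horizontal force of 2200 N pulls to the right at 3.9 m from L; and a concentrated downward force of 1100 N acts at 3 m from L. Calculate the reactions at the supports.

Resultant of the distributed load: 1583.5 × 2.7 = 4275.45 N at 2.95 m from L.
ΣM about L: R_y·2.8 − (1583.5·2.7)·2.95 − 1100·3 = 0 → R_y = 15912.5775/2.8 = 5683.06 ≈ 5683 N.
ΣF_y = 0: L_y + 5683.06 − 1583.5·2.7 − 1100 = 0 → L_y = -307.6 N.
ΣF_x = 0: L_x + 2200 = 0 → L_x = -2200 N.

L_x = -2200 N, L_y = -307.6 N, R_y = 5683 N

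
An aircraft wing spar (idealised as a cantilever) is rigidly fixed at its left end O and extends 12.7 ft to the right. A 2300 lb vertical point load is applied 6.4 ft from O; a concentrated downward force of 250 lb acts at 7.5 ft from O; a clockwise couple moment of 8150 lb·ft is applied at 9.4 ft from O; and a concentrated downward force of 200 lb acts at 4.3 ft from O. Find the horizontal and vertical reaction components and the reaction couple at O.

ΣF_x = 0: O_x = 0.
ΣF_y = 0: O_y − 2300 − 250 − 200 = 0 → O_y = 2750 lb.
ΣM about O: M_O − 2300·6.4 − 250·7.5 − 8150 − 200·4.3 = 0 → M_O = 25600 lb·ft.

O_x = 0, O_y = 2750 lb, M_O = 25600 lb·ft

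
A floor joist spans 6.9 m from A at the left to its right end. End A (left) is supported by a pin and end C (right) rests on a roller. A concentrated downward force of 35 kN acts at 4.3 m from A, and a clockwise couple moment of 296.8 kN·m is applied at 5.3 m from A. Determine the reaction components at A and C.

A_x = 0, A_y = -29.83 kN, C_y = 64.83 kN

Taking moments about A: C_y·6.9 − 35·4.3 − 296.8 = 0 → C_y = 447.3/6.9 = 64.8261 ≈ 64.83 kN.
ΣF_y = 0: A_y + 64.8261 − 35 = 0 → A_y = -29.83 kN.
ΣF_x = 0: no horizontal applied forces, so A_x = 0.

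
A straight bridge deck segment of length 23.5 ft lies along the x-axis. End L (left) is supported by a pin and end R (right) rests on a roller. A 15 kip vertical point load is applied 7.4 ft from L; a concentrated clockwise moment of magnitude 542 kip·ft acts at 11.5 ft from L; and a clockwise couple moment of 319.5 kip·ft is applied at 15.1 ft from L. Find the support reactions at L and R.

ΣM about L: R_y·23.5 − 15·7.4 − 542 − 319.5 = 0 → R_y = 972.5/23.5 = 41.383 ≈ 41.38 kip.
ΣF_y = 0: L_y + 41.383 − 15 = 0 → L_y = -26.38 kip.
ΣF_x = 0: no horizontal applied forces, so L_x = 0.

L_x = 0, L_y = -26.38 kip, R_y = 41.38 kip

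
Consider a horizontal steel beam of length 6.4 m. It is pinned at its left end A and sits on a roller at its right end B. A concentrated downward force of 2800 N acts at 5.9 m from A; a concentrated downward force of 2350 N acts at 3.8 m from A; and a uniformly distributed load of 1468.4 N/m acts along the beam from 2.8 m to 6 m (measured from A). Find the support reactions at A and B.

Resultant of the distributed load: 1468.4 × 3.2 = 4698.88 N at 4.4 m from A.
ΣM about A: B_y·6.4 − 2800·5.9 − 2350·3.8 − (1468.4·3.2)·4.4 = 0 → B_y = 46125.072/6.4 = 7207.04 ≈ 7207 N.
ΣF_y = 0: A_y + 7207.04 − 2800 − 2350 − 1468.4·3.2 = 0 → A_y = 2642 N.
ΣF_x = 0: no horizontal applied forces, so A_x = 0.

A_x = 0, A_y = 2642 N, B_y = 7207 N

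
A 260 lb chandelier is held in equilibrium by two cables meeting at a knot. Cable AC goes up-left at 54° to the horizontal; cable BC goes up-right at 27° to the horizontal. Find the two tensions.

ΣF_x = 0: −T_AC·cos54° + T_BC·cos27° = 0 → T_BC = 0.659687·T_AC.
ΣF_y = 0: T_AC·sin54° + T_BC·sin27° = 260.
Substitute: T_AC·(0.809017 + 0.659687·0.45399) = 260 → T_AC = 234.549 ≈ 234.5 lb.
Then T_BC = 0.659687 × 234.549 = 154.7 lb.

T_AC = 234.5 lb, T_BC = 154.7 lb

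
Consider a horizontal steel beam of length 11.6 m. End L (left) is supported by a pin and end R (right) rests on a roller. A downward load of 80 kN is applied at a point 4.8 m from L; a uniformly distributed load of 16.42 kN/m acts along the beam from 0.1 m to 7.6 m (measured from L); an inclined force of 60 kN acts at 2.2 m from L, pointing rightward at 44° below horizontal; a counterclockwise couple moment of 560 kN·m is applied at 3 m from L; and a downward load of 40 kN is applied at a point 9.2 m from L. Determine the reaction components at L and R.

Resultant of the distributed load: 16.42 × 7.5 = 123.15 kN at 3.85 m from L.
Taking moments about L: R_y·11.6 − 80·4.8 − (16.42·7.5)·3.85 − 60·sin44°·2.2 + 560 − 40·9.2 = 0 → R_y = 757.822/11.6 = 65.3295 ≈ 65.33 kN.
ΣF_y = 0: L_y + 65.3295 − 80 − 16.42·7.5 − 60·sin44° − 40 = 0 → L_y = 219.5 kN.
ΣF_x = 0: L_x + 60·cos44° = 0 → L_x = -43.16 kN.

L_x = -43.16 kN, L_y = 219.5 kN, R_y = 65.33 kN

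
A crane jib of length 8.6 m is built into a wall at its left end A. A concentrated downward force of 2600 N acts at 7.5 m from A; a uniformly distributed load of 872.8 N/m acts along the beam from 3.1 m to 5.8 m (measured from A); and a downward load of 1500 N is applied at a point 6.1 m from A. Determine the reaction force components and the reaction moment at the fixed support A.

Resultant of the distributed load: 872.8 × 2.7 = 2356.56 N at 4.45 m from A.
ΣF_x = 0: A_x = 0.
ΣF_y = 0: A_y − 2600 − 872.8·2.7 − 1500 = 0 → A_y = 6457 N.
ΣM about A: M_A − 2600·7.5 − (872.8·2.7)·4.45 − 1500·6.1 = 0 → M_A = 39140 N·m.

A_x = 0, A_y = 6457 N, M_A = 39140 N·m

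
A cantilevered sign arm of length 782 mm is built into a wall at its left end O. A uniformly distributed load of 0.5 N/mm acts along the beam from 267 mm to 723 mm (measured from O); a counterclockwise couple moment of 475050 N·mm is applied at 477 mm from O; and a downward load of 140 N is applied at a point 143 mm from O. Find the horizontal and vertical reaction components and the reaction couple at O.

O_x = 0, O_y = 368.0 N, M_O = -342200 N·mm

Resultant of the distributed load: 0.5 × 456 = 228 N at 495 mm from O.
ΣF_x = 0: O_x = 0.
ΣF_y = 0: O_y − 0.5·456 − 140 = 0 → O_y = 368.0 N.
ΣM about O: M_O − (0.5·456)·495 + 475050 − 140·143 = 0 → M_O = -342200 N·mm.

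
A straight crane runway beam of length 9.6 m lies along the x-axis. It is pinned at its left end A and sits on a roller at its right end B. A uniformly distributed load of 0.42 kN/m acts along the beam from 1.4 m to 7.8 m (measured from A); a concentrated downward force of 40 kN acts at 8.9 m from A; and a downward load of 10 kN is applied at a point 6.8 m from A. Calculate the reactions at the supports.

A_x = 0, A_y = 7.233 kN, B_y = 45.45 kN

Resultant of the distributed load: 0.42 × 6.4 = 2.688 kN at 4.6 m from A.
ΣM about A: B_y·9.6 − (0.42·6.4)·4.6 − 40·8.9 − 10·6.8 = 0 → B_y = 436.3648/9.6 = 45.4547 ≈ 45.45 kN.
ΣF_y = 0: A_y + 45.4547 − 0.42·6.4 − 40 − 10 = 0 → A_y = 7.233 kN.
ΣF_x = 0: no horizontal applied forces, so A_x = 0.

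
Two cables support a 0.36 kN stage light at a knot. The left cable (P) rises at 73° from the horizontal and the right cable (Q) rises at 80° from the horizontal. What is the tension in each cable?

T_P = 0.1377 kN, T_Q = 0.2318 kN

ΣF_x = 0: −T_P·cos73° + T_Q·cos80° = 0 → T_Q = 1.6837·T_P.
ΣF_y = 0: T_P·sin73° + T_Q·sin80° = 0.36.
Substitute: T_P·(0.956305 + 1.6837·0.984808) = 0.36 → T_P = 0.137698 ≈ 0.1377 kN.
Then T_Q = 1.6837 × 0.137698 = 0.2318 kN.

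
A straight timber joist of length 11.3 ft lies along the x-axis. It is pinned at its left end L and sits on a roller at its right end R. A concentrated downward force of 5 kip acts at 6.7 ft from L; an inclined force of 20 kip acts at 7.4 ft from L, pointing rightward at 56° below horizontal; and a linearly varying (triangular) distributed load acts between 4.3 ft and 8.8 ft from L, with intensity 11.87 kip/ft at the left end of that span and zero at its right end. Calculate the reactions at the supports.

Resultant of the triangular load: ½ × 11.87 × 4.5 = 26.7075 kip, acting at 5.8 ft from L (one-third of the span from the peak).
Taking moments about L: R_y·11.3 − 5·6.7 − 20·sin56°·7.4 − (½·11.87·4.5)·5.8 = 0 → R_y = 311.101/11.3 = 27.5311 ≈ 27.53 kip.
ΣF_y = 0: L_y + 27.5311 − 5 − 20·sin56° − ½·11.87·4.5 = 0 → L_y = 20.76 kip.
ΣF_x = 0: L_x + 20·cos56° = 0 → L_x = -11.18 kip.

L_x = -11.18 kip, L_y = 20.76 kip, R_y = 27.53 kip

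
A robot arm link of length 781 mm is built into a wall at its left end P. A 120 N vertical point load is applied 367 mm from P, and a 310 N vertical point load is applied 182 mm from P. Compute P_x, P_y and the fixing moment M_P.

ΣF_x = 0: P_x = 0.
ΣF_y = 0: P_y − 120 − 310 = 0 → P_y = 430.0 N.
ΣM about P: M_P − 120·367 − 310·182 = 0 → M_P = 100500 N·mm.

P_x = 0, P_y = 430.0 N, M_P = 100500 N·mm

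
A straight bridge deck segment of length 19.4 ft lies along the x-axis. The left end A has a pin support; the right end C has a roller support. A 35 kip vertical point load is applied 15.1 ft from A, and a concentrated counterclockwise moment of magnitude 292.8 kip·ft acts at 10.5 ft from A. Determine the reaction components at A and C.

ΣM about A: C_y·19.4 − 35·15.1 + 292.8 = 0 → C_y = 235.7/19.4 = 12.1495 ≈ 12.15 kip.
ΣF_y = 0: A_y + 12.1495 − 35 = 0 → A_y = 22.85 kip.
ΣF_x = 0: no horizontal applied forces, so A_x = 0.

A_x = 0, A_y = 22.85 kip, C_y = 12.15 kip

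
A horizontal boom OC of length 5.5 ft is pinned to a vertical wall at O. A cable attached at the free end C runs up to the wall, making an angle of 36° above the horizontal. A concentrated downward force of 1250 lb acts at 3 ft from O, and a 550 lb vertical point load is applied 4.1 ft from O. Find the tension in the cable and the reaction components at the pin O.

T = 1858 lb, O_x = 1503 lb, O_y = 708.2 lb

ΣM about O: T·sin36°·5.5 − 1250·3 − 550·4.1 = 0 → T = 6005/(5.5·0.587785) = 1857.51 ≈ 1858 lb.
ΣF_x = 0: O_x − T·cos36° = 0 → O_x = 1857.51 × 0.809017 = 1503 lb.
ΣF_y = 0: O_y + T·sin36° − 1250 − 550 = 0 → O_y = 1800 − 1857.51 × 0.587785 = 708.2 lb.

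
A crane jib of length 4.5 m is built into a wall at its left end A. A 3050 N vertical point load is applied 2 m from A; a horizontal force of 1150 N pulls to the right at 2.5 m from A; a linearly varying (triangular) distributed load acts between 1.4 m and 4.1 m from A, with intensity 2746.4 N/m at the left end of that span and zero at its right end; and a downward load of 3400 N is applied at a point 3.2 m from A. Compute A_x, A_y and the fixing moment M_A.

A_x = -1150 N, A_y = 10160 N, M_A = 25510 N·m

Resultant of the triangular load: ½ × 2746.4 × 2.7 = 3707.64 N, acting at 2.3 m from A (one-third of the span from the peak).
ΣF_x = 0: A_x + 1150 = 0 → A_x = -1150 N.
ΣF_y = 0: A_y − 3050 − ½·2746.4·2.7 − 3400 = 0 → A_y = 10160 N.
ΣM about A: M_A − 3050·2 − (½·2746.4·2.7)·2.3 − 3400·3.2 = 0 → M_A = 25510 N·m.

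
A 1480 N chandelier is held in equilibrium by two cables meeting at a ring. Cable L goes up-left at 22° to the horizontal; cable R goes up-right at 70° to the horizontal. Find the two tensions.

T_L = 506.5 N, T_R = 1373 N

ΣF_x = 0: −T_L·cos22° + T_R·cos70° = 0 → T_R = 2.7109·T_L.
ΣF_y = 0: T_L·sin22° + T_R·sin70° = 1480.
Substitute: T_L·(0.374607 + 2.7109·0.939693) = 1480 → T_L = 506.499 ≈ 506.5 N.
Then T_R = 2.7109 × 506.499 = 1373 N.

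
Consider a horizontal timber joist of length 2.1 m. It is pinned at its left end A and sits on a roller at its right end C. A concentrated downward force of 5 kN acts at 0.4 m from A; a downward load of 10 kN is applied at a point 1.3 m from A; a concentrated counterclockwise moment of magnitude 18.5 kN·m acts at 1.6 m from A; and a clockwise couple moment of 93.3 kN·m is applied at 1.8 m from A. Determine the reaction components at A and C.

ΣM about A: C_y·2.1 − 5·0.4 − 10·1.3 + 18.5 − 93.3 = 0 → C_y = 89.8/2.1 = 42.7619 ≈ 42.76 kN.
ΣF_y = 0: A_y + 42.7619 − 5 − 10 = 0 → A_y = -27.76 kN.
ΣF_x = 0: no horizontal applied forces, so A_x = 0.

A_x = 0, A_y = -27.76 kN, C_y = 42.76 kN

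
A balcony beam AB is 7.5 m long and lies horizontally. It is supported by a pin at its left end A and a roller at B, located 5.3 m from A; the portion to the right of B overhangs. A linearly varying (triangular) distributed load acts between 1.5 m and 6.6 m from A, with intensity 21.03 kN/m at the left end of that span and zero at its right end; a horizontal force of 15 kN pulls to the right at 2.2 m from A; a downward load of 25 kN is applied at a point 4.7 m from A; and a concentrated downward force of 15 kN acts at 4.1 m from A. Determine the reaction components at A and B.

A_x = -15.00 kN, A_y = 27.47 kN, B_y = 66.15 kN

Resultant of the triangular load: ½ × 21.03 × 5.1 = 53.6265 kN, acting at 3.2 m from A (one-third of the span from the peak).
Taking moments about A: B_y·5.3 − (½·21.03·5.1)·3.2 − 25·4.7 − 15·4.1 = 0 → B_y = 350.6048/5.3 = 66.1518 ≈ 66.15 kN.
ΣF_y = 0: A_y + 66.1518 − ½·21.03·5.1 − 25 − 15 = 0 → A_y = 27.47 kN.
ΣF_x = 0: A_x + 15 = 0 → A_x = -15.00 kN.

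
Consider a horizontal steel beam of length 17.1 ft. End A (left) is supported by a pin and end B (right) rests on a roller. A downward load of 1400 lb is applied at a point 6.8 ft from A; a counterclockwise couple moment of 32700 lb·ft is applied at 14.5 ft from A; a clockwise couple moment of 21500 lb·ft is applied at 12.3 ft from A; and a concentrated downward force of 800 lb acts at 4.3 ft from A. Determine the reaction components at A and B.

A_x = 0, A_y = 2097 lb, B_y = 102.9 lb

ΣM about A: B_y·17.1 − 1400·6.8 + 32700 − 21500 − 800·4.3 = 0 → B_y = 1760/17.1 = 102.924 ≈ 102.9 lb.
ΣF_y = 0: A_y + 102.924 − 1400 − 800 = 0 → A_y = 2097 lb.
ΣF_x = 0: no horizontal applied forces, so A_x = 0.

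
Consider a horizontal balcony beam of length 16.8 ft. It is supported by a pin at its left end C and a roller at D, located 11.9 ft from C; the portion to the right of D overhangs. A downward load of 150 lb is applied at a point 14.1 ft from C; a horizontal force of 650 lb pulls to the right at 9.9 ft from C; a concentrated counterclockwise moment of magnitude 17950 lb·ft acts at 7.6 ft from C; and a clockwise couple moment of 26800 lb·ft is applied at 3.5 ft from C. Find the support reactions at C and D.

Moments about C: D_y·11.9 − 150·14.1 + 17950 − 26800 = 0 → D_y = 10965/11.9 = 921.429 ≈ 921.4 lb.
ΣF_y = 0: C_y + 921.429 − 150 = 0 → C_y = -771.4 lb.
ΣF_x = 0: C_x + 650 = 0 → C_x = -650.0 lb.

C_x = -650.0 lb, C_y = -771.4 lb, D_y = 921.4 lb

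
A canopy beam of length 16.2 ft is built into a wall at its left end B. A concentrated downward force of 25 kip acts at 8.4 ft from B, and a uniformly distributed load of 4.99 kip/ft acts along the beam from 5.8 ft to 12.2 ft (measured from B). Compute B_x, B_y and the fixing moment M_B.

B_x = 0, B_y = 56.94 kip, M_B = 497.4 kip·ft

Resultant of the distributed load: 4.99 × 6.4 = 31.936 kip at 9 ft from B.
ΣF_x = 0: B_x = 0.
ΣF_y = 0: B_y − 25 − 4.99·6.4 = 0 → B_y = 56.94 kip.
ΣM about B: M_B − 25·8.4 − (4.99·6.4)·9 = 0 → M_B = 497.4 kip·ft.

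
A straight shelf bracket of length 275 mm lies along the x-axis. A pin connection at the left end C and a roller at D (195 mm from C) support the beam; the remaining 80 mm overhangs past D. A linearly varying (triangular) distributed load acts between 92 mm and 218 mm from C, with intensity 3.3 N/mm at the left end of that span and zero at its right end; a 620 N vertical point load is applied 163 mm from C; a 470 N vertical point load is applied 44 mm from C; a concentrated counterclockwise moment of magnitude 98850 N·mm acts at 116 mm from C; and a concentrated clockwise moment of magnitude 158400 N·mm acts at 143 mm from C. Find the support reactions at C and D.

C_x = 0, C_y = 225.3 N, D_y = 1073 N

Resultant of the triangular load: ½ × 3.3 × 126 = 207.9 N, acting at 134 mm from C (one-third of the span from the peak).
Taking moments about C: D_y·195 − (½·3.3·126)·134 − 620·163 − 470·44 + 98850 − 158400 = 0 → D_y = 209148.6/195 = 1072.56 ≈ 1073 N.
ΣF_y = 0: C_y + 1072.56 − ½·3.3·126 − 620 − 470 = 0 → C_y = 225.3 N.
ΣF_x = 0: no horizontal applied forces, so C_x = 0.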